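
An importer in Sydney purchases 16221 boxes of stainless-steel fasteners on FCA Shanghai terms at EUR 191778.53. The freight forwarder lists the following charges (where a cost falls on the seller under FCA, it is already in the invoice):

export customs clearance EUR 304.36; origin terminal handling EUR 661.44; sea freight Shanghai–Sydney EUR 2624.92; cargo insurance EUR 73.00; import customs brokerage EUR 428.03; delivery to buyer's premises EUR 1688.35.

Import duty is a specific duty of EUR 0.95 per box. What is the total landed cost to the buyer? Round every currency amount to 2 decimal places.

Total landed cost: EUR 212664.22

FCA: the seller delivers export-cleared goods to the carrier; the buyer bears costs from that point.
Already in the invoice (seller's account under FCA): export clearance — exclude.
CIF value = FCA price + origin terminal + freight + insurance = 191778.53 + 661.44 + 2624.92 + 73.00 = 195137.89
Import duty = 16221 × 0.95 = 15409.95
Buyer bears: origin terminal 661.44 + freight 2624.92 + insurance 73.00 + brokerage 428.03 + delivery 1688.35 + duty 15409.95 = 20885.69
Landed cost = invoice 191778.53 + 20885.69 = 212664.22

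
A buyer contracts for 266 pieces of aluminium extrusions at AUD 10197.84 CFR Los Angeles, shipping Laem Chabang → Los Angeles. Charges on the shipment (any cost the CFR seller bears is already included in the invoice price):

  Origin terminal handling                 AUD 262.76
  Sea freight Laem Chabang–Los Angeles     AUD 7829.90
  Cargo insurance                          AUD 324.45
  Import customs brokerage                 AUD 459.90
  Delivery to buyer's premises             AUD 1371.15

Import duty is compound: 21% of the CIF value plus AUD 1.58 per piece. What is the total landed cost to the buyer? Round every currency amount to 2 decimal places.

CFR: the seller pays costs through ocean freight to the destination port, but not insurance.
Already in the invoice (seller's account under CFR): origin terminal, freight — exclude.
CIF value = CFR price + insurance = 10197.84 + 324.45 = 10522.29
Ad valorem component: 10522.29 × 21% = 2209.68
Specific component: 266 × 1.58 = 420.28
Import duty = 2209.68 + 420.28 = 2629.96
Buyer bears: insurance 324.45 + brokerage 459.90 + delivery 1371.15 + duty 2629.96 = 4785.46
Landed cost = invoice 10197.84 + 4785.46 = 14983.30

Total landed cost: AUD 14983.30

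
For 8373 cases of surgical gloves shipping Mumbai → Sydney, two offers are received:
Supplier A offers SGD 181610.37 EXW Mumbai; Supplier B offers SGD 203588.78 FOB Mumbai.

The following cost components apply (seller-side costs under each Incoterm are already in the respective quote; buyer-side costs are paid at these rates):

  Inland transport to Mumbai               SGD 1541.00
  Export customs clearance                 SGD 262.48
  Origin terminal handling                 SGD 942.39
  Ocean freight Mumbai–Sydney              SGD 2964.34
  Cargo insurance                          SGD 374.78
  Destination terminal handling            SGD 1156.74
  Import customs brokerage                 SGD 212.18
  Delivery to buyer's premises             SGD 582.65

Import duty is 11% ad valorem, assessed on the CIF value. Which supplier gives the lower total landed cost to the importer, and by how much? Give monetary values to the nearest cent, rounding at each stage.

Supplier A is cheaper by SGD 21348.12

Supplier A (EXW):
CIF value = EXW price + inland to port + export clearance + origin terminal + freight + insurance = 181610.37 + 1541.00 + 262.48 + 942.39 + 2964.34 + 374.78 = 187695.36
Import duty = 187695.36 × 11% = 20646.49
Buyer bears (A): 1541.00 + 262.48 + 942.39 + 2964.34 + 374.78 + 1156.74 + 212.18 + 582.65 = 8036.56
Landed cost (A) = invoice 181610.37 + 8036.56 + duty 20646.49 = 210293.42
Supplier B (FOB):
CIF value = FOB price + freight + insurance = 203588.78 + 2964.34 + 374.78 = 206927.90
Import duty = 206927.90 × 11% = 22762.07
Buyer bears (B): 2964.34 + 374.78 + 1156.74 + 212.18 + 582.65 = 5290.69
Landed cost (B) = invoice 203588.78 + 5290.69 + duty 22762.07 = 231641.54
Difference = |210293.42 − 231641.54| = 21348.12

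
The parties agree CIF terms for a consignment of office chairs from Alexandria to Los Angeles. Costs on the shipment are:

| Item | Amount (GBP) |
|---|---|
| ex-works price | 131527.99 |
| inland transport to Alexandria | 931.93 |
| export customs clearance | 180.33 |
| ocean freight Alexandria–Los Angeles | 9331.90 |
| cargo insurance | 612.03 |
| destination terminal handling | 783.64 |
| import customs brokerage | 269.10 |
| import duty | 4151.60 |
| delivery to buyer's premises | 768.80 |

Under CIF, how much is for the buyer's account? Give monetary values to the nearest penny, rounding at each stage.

CIF: the seller pays costs through ocean freight and marine insurance to the destination port.
Seller's account: goods 131527.99 + inland to port 931.93 + export clearance 180.33 + freight 9331.90 + insurance 612.03 = 142584.18
Buyer's account: destination terminal 783.64 + brokerage 269.10 + duty 4151.60 + delivery 768.80 = 5973.14

Buyer's account: GBP 5973.14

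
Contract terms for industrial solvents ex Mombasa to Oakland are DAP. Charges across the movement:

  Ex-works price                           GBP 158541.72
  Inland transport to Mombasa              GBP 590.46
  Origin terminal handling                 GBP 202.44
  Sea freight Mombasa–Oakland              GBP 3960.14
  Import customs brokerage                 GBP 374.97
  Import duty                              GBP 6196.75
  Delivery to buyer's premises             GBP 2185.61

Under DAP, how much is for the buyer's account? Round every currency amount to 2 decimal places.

DAP: the seller bears all costs to the named destination except import duty and clearance.
Seller's account: goods 158541.72 + inland to port 590.46 + origin terminal 202.44 + freight 3960.14 + delivery 2185.61 = 165480.37
Buyer's account: brokerage 374.97 + duty 6196.75 = 6571.72

Buyer's account: GBP 6571.72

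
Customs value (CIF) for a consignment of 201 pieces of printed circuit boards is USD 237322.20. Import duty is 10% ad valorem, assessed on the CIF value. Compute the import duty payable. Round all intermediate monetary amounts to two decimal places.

Import duty: USD 23732.22

Import duty = 237322.20 × 10% = 23732.22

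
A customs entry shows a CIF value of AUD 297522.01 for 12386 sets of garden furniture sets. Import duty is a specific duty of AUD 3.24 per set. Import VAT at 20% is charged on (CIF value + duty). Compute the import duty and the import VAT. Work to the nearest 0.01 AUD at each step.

Import duty: AUD 40130.64; import VAT: AUD 67530.53

Import duty = 12386 × 3.24 = 40130.64
VAT base = CIF + duty = 297522.01 + 40130.64 = 337652.65
Import VAT = 337652.65 × 20% = 67530.53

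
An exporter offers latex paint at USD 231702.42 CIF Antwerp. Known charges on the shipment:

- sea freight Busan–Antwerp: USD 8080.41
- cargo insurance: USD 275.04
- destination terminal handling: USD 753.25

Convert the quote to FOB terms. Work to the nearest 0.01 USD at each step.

Not relevant to the conversion: destination terminal — on the buyer under both terms; not part of either seller's price.
From CIF to FOB, the seller no longer bears: freight, insurance.
FOB price = 231702.42 − 8080.41 − 275.04 = 223346.97

FOB price: USD 223346.97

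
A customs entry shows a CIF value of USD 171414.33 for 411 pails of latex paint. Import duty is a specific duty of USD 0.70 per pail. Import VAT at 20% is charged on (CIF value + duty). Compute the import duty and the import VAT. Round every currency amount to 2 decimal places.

Import duty: USD 287.70; import VAT: USD 34340.41

Import duty = 411 × 0.70 = 287.70
VAT base = CIF + duty = 171414.33 + 287.70 = 171702.03
Import VAT = 171702.03 × 20% = 34340.41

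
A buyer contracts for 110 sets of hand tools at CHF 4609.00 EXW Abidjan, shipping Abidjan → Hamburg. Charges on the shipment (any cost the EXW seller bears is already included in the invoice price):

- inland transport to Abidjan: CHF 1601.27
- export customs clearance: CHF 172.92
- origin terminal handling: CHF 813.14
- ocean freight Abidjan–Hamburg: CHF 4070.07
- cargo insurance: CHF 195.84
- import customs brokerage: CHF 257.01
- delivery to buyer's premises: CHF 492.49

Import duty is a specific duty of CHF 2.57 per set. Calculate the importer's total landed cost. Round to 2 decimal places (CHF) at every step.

Total landed cost: CHF 12494.44

EXW: the seller makes goods available at their premises; the buyer bears all onward costs.
CIF value = EXW price + inland to port + export clearance + origin terminal + freight + insurance = 4609.00 + 1601.27 + 172.92 + 813.14 + 4070.07 + 195.84 = 11462.24
Import duty = 110 × 2.57 = 282.70
Buyer bears: inland to port 1601.27 + export clearance 172.92 + origin terminal 813.14 + freight 4070.07 + insurance 195.84 + brokerage 257.01 + delivery 492.49 + duty 282.70 = 7885.44
Landed cost = invoice 4609.00 + 7885.44 = 12494.44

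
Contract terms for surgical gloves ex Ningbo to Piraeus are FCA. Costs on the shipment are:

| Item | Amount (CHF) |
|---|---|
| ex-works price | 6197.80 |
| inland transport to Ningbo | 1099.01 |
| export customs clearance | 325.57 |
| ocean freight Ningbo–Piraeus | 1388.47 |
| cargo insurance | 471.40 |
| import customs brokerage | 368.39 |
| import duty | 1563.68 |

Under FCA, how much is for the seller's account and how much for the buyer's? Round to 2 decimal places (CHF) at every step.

FCA: the seller delivers export-cleared goods to the carrier; the buyer bears costs from that point.
Seller's account: goods 6197.80 + inland to port 1099.01 + export clearance 325.57 = 7622.38
Buyer's account: freight 1388.47 + insurance 471.40 + brokerage 368.39 + duty 1563.68 = 3791.94

Seller: CHF 7622.38; buyer: CHF 3791.94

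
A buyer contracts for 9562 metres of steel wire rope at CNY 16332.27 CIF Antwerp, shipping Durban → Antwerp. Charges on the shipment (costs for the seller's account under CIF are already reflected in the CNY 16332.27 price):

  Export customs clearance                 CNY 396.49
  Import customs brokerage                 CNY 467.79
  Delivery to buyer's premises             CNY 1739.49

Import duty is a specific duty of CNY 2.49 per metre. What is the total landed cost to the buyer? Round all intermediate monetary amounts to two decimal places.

Total landed cost: CNY 42348.93

CIF: the seller pays costs through ocean freight and marine insurance to the destination port.
Already in the invoice (seller's account under CIF): export clearance — exclude.
The CIF price already equals the CIF value: 16332.27
Import duty = 9562 × 2.49 = 23809.38
Buyer bears: brokerage 467.79 + delivery 1739.49 + duty 23809.38 = 26016.66
Landed cost = invoice 16332.27 + 26016.66 = 42348.93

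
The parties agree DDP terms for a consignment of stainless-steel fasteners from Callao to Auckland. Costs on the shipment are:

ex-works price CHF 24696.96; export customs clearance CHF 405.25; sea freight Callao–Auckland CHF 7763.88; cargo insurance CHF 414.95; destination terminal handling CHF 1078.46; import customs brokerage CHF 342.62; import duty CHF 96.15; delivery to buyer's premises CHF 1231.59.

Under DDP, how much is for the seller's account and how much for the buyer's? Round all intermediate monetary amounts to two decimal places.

DDP: the seller bears all costs including import duty.
Seller's account: goods 24696.96 + export clearance 405.25 + freight 7763.88 + insurance 414.95 + destination terminal 1078.46 + brokerage 342.62 + duty 96.15 + delivery 1231.59 = 36029.86
Buyer's account: 0.00

Seller: CHF 36029.86; buyer: CHF 0.00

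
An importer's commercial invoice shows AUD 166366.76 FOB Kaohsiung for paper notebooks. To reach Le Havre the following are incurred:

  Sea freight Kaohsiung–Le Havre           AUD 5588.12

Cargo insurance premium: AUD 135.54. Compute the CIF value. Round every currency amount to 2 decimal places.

CIF = FOB price + freight + insurance
CIF = 166366.76 + 5588.12 + 135.54 = 172090.42

CIF value: AUD 172090.42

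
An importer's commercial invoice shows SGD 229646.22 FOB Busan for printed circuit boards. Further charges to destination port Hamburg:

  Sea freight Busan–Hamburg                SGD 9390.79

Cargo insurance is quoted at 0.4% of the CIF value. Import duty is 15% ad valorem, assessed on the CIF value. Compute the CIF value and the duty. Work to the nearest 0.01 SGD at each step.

Let C be the CIF value. C = FOB price + freight + 0.4% × C
C − 0.4% × C = 229646.22 + 9390.79
0.996 × C = 239037.01
C = 239037.01 / 0.996 = 239997.00
Insurance premium = 0.4% × 239997.00 = 959.99
Import duty = 239997.00 × 15% = 35999.55

CIF value: SGD 239997.00; import duty: SGD 35999.55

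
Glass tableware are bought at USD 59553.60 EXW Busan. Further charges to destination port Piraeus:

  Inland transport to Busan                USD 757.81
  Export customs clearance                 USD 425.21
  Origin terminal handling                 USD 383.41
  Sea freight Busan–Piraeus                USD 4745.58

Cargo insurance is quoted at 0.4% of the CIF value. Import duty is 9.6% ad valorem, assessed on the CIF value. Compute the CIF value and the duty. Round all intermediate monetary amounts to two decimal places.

CIF value: USD 66130.13; import duty: USD 6348.49

Let C be the CIF value. C = EXW price + pre-shipment costs + freight + 0.4% × C
C − 0.4% × C = 59553.60 + 757.81 + 425.21 + 383.41 + 4745.58
0.996 × C = 65865.61
C = 65865.61 / 0.996 = 66130.13
Insurance premium = 0.4% × 66130.13 = 264.52
Import duty = 66130.13 × 9.6% = 6348.49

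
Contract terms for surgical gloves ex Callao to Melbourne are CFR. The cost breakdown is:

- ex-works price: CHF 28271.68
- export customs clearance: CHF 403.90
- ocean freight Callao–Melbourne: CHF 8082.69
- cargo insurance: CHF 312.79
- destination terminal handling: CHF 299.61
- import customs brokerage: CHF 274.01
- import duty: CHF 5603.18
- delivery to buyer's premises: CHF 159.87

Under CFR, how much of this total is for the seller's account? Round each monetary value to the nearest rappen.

CFR: the seller pays costs through ocean freight to the destination port, but not insurance.
Seller's account: goods 28271.68 + export clearance 403.90 + freight 8082.69 = 36758.27
Buyer's account: insurance 312.79 + destination terminal 299.61 + brokerage 274.01 + duty 5603.18 + delivery 159.87 = 6649.46

Seller's account: CHF 36758.27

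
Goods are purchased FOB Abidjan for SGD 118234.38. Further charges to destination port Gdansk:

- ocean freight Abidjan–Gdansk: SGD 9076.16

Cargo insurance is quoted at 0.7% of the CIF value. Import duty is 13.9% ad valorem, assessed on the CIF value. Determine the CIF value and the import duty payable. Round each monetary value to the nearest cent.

CIF value: SGD 128208.00; import duty: SGD 17820.91

Let C be the CIF value. C = FOB price + freight + 0.7% × C
C − 0.7% × C = 118234.38 + 9076.16
0.993 × C = 127310.54
C = 127310.54 / 0.993 = 128208.00
Insurance premium = 0.7% × 128208.00 = 897.46
Import duty = 128208.00 × 13.9% = 17820.91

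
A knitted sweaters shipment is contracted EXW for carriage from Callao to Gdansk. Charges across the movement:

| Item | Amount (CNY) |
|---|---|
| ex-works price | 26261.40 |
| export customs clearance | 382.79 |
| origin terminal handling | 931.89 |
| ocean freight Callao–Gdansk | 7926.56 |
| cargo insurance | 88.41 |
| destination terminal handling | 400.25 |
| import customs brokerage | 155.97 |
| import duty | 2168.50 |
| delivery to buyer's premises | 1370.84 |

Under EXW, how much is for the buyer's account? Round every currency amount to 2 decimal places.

EXW: the seller makes goods available at their premises; the buyer bears all onward costs.
Seller's account: goods 26261.40 = 26261.40
Buyer's account: export clearance 382.79 + origin terminal 931.89 + freight 7926.56 + insurance 88.41 + destination terminal 400.25 + brokerage 155.97 + duty 2168.50 + delivery 1370.84 = 13425.21

Buyer's account: CNY 13425.21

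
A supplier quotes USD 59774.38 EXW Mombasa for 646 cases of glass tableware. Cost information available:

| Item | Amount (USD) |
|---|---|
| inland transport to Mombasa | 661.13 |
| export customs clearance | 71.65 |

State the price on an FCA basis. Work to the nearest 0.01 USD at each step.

From EXW to FCA, the seller additionally bears: inland to port, export clearance.
FCA price = 59774.38 + 661.13 + 71.65 = 60507.16

FCA price: USD 60507.16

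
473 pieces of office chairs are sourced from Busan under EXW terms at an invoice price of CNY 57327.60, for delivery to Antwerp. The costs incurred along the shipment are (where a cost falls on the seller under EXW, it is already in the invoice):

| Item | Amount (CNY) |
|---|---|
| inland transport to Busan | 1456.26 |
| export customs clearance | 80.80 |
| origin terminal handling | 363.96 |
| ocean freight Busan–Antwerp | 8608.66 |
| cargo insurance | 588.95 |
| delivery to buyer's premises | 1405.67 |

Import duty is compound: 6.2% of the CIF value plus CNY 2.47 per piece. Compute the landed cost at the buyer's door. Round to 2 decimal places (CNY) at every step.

Total landed cost: CNY 75242.64

EXW: the seller makes goods available at their premises; the buyer bears all onward costs.
CIF value = EXW price + inland to port + export clearance + origin terminal + freight + insurance = 57327.60 + 1456.26 + 80.80 + 363.96 + 8608.66 + 588.95 = 68426.23
Ad valorem component: 68426.23 × 6.2% = 4242.43
Specific component: 473 × 2.47 = 1168.31
Import duty = 4242.43 + 1168.31 = 5410.74
Buyer bears: inland to port 1456.26 + export clearance 80.80 + origin terminal 363.96 + freight 8608.66 + insurance 588.95 + delivery 1405.67 + duty 5410.74 = 17915.04
Landed cost = invoice 57327.60 + 17915.04 = 75242.64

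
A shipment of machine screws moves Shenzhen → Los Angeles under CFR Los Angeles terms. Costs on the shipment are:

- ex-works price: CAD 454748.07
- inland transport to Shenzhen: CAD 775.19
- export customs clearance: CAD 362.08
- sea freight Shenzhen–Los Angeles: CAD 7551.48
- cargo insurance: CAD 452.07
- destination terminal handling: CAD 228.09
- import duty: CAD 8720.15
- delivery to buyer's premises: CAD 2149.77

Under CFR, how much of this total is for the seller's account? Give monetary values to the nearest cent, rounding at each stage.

Seller's account: CAD 463436.82

CFR: the seller pays costs through ocean freight to the destination port, but not insurance.
Seller's account: goods 454748.07 + inland to port 775.19 + export clearance 362.08 + freight 7551.48 = 463436.82
Buyer's account: insurance 452.07 + destination terminal 228.09 + duty 8720.15 + delivery 2149.77 = 11550.08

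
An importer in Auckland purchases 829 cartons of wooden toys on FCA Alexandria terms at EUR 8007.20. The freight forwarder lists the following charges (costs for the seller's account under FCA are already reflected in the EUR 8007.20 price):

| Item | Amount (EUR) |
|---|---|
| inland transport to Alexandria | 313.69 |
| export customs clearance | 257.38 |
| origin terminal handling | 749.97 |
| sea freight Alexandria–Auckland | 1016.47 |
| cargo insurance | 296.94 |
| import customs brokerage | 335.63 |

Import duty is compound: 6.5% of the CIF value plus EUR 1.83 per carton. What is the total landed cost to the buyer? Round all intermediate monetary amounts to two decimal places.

Total landed cost: EUR 12577.87

FCA: the seller delivers export-cleared goods to the carrier; the buyer bears costs from that point.
Already in the invoice (seller's account under FCA): inland to port, export clearance — exclude.
CIF value = FCA price + origin terminal + freight + insurance = 8007.20 + 749.97 + 1016.47 + 296.94 = 10070.58
Ad valorem component: 10070.58 × 6.5% = 654.59
Specific component: 829 × 1.83 = 1517.07
Import duty = 654.59 + 1517.07 = 2171.66
Buyer bears: origin terminal 749.97 + freight 1016.47 + insurance 296.94 + brokerage 335.63 + duty 2171.66 = 4570.67
Landed cost = invoice 8007.20 + 4570.67 = 12577.87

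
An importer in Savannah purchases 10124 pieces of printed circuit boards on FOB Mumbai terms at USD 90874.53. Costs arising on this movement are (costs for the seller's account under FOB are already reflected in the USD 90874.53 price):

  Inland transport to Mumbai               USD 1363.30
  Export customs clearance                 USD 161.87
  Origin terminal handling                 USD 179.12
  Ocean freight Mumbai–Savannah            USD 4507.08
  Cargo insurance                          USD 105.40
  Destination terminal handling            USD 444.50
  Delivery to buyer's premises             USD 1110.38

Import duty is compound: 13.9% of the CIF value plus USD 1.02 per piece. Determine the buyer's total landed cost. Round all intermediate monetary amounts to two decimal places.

Total landed cost: USD 120641.06

FOB: the seller bears costs until goods are on board at the origin port; the buyer bears freight, insurance and all costs thereafter.
Already in the invoice (seller's account under FOB): inland to port, export clearance, origin terminal — exclude.
CIF value = FOB price + freight + insurance = 90874.53 + 4507.08 + 105.40 = 95487.01
Ad valorem component: 95487.01 × 13.9% = 13272.69
Specific component: 10124 × 1.02 = 10326.48
Import duty = 13272.69 + 10326.48 = 23599.17
Buyer bears: freight 4507.08 + insurance 105.40 + destination terminal 444.50 + delivery 1110.38 + duty 23599.17 = 29766.53
Landed cost = invoice 90874.53 + 29766.53 = 120641.06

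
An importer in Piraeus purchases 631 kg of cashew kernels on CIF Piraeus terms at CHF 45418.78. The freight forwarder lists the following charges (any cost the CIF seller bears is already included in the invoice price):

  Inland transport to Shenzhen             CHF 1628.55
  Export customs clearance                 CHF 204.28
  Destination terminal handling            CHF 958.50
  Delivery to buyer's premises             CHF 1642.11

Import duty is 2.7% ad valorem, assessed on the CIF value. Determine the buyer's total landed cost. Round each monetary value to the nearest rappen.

CIF: the seller pays costs through ocean freight and marine insurance to the destination port.
Already in the invoice (seller's account under CIF): inland to port, export clearance — exclude.
The CIF price already equals the CIF value: 45418.78
Import duty = 45418.78 × 2.7% = 1226.31
Buyer bears: destination terminal 958.50 + delivery 1642.11 + duty 1226.31 = 3826.92
Landed cost = invoice 45418.78 + 3826.92 = 49245.70

Total landed cost: CHF 49245.70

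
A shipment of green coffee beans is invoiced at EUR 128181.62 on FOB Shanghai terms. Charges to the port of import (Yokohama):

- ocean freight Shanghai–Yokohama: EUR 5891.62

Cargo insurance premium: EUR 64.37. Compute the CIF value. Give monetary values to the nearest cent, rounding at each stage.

CIF = FOB price + freight + insurance
CIF = 128181.62 + 5891.62 + 64.37 = 134137.61

CIF value: EUR 134137.61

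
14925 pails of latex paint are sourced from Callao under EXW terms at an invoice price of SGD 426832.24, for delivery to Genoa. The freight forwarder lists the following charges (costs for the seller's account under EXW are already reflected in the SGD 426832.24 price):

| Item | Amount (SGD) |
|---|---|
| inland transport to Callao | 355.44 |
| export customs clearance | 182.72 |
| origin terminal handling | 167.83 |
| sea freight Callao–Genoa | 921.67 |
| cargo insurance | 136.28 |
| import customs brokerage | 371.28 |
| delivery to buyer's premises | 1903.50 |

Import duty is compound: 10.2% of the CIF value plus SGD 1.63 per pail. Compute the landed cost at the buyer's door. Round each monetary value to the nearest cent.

EXW: the seller makes goods available at their premises; the buyer bears all onward costs.
CIF value = EXW price + inland to port + export clearance + origin terminal + freight + insurance = 426832.24 + 355.44 + 182.72 + 167.83 + 921.67 + 136.28 = 428596.18
Ad valorem component: 428596.18 × 10.2% = 43716.81
Specific component: 14925 × 1.63 = 24327.75
Import duty = 43716.81 + 24327.75 = 68044.56
Buyer bears: inland to port 355.44 + export clearance 182.72 + origin terminal 167.83 + freight 921.67 + insurance 136.28 + brokerage 371.28 + delivery 1903.50 + duty 68044.56 = 72083.28
Landed cost = invoice 426832.24 + 72083.28 = 498915.52

Total landed cost: SGD 498915.52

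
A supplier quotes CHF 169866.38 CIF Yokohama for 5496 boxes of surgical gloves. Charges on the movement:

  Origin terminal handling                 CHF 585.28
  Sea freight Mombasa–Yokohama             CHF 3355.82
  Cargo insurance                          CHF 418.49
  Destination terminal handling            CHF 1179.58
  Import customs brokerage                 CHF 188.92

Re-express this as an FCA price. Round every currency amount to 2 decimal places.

Not relevant to the conversion: destination terminal, brokerage — on the buyer under both terms; not part of either seller's price.
From CIF to FCA, the seller no longer bears: origin terminal, freight, insurance.
FCA price = 169866.38 − 585.28 − 3355.82 − 418.49 = 165506.79

FCA price: CHF 165506.79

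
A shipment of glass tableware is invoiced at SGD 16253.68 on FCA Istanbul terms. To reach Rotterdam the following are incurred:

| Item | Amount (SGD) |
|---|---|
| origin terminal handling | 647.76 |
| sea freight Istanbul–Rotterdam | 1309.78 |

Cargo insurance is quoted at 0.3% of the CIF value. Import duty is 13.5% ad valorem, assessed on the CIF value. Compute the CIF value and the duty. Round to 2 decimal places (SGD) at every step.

Let C be the CIF value. C = FCA price + pre-shipment costs + freight + 0.3% × C
C − 0.3% × C = 16253.68 + 647.76 + 1309.78
0.997 × C = 18211.22
C = 18211.22 / 0.997 = 18266.02
Insurance premium = 0.3% × 18266.02 = 54.80
Import duty = 18266.02 × 13.5% = 2465.91

CIF value: SGD 18266.02; import duty: SGD 2465.91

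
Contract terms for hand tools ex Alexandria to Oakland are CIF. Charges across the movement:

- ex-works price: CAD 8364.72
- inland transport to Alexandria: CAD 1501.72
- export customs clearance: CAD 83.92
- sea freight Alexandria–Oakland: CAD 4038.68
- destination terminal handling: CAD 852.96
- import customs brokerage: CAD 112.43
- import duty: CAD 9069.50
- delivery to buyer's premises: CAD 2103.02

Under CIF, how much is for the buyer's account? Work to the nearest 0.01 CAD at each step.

CIF: the seller pays costs through ocean freight and marine insurance to the destination port.
Seller's account: goods 8364.72 + inland to port 1501.72 + export clearance 83.92 + freight 4038.68 = 13989.04
Buyer's account: destination terminal 852.96 + brokerage 112.43 + duty 9069.50 + delivery 2103.02 = 12137.91

Buyer's account: CAD 12137.91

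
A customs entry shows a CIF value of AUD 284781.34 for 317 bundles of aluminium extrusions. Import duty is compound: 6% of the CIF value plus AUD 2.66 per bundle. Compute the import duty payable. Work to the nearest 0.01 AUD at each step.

Ad valorem component: 284781.34 × 6% = 17086.88
Specific component: 317 × 2.66 = 843.22
Import duty = 17086.88 + 843.22 = 17930.10

Import duty: AUD 17930.10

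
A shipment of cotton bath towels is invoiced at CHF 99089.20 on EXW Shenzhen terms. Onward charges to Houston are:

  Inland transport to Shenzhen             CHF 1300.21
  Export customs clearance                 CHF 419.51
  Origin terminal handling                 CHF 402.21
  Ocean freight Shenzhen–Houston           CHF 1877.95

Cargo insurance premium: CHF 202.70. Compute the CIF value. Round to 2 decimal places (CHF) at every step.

CIF value: CHF 103291.78

CIF = EXW price + pre-shipment costs + freight + insurance
CIF = 99089.20 + 1300.21 + 419.51 + 402.21 + 1877.95 + 202.70 = 103291.78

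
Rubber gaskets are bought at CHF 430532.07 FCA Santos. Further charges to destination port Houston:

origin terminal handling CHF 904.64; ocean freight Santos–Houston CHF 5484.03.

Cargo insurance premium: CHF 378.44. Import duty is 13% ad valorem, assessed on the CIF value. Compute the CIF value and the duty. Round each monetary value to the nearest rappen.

CIF value: CHF 437299.18; import duty: CHF 56848.89

CIF = FCA price + pre-shipment costs + freight + insurance
CIF = 430532.07 + 904.64 + 5484.03 + 378.44 = 437299.18
Import duty = 437299.18 × 13% = 56848.89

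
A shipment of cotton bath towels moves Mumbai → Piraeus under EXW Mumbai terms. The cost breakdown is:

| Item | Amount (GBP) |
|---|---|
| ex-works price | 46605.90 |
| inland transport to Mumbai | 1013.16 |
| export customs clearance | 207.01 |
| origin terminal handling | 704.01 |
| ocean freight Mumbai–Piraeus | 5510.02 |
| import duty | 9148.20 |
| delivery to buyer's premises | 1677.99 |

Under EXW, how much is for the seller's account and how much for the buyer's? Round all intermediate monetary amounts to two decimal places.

EXW: the seller makes goods available at their premises; the buyer bears all onward costs.
Seller's account: goods 46605.90 = 46605.90
Buyer's account: inland to port 1013.16 + export clearance 207.01 + origin terminal 704.01 + freight 5510.02 + duty 9148.20 + delivery 1677.99 = 18260.39

Seller: GBP 46605.90; buyer: GBP 18260.39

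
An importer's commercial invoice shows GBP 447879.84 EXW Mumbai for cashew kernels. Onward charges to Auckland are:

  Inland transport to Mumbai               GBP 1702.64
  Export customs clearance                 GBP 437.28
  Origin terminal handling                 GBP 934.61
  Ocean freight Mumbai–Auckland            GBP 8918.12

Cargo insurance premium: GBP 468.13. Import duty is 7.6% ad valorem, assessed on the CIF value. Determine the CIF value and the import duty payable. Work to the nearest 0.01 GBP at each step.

CIF = EXW price + pre-shipment costs + freight + insurance
CIF = 447879.84 + 1702.64 + 437.28 + 934.61 + 8918.12 + 468.13 = 460340.62
Import duty = 460340.62 × 7.6% = 34985.89

CIF value: GBP 460340.62; import duty: GBP 34985.89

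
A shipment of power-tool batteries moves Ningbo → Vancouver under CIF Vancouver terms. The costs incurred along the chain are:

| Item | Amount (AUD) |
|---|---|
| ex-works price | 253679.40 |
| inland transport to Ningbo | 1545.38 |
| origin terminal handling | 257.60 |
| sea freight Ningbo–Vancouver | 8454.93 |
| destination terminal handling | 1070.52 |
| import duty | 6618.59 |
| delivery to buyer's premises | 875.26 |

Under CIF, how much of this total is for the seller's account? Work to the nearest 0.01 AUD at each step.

CIF: the seller pays costs through ocean freight and marine insurance to the destination port.
Seller's account: goods 253679.40 + inland to port 1545.38 + origin terminal 257.60 + freight 8454.93 = 263937.31
Buyer's account: destination terminal 1070.52 + duty 6618.59 + delivery 875.26 = 8564.37

Seller's account: AUD 263937.31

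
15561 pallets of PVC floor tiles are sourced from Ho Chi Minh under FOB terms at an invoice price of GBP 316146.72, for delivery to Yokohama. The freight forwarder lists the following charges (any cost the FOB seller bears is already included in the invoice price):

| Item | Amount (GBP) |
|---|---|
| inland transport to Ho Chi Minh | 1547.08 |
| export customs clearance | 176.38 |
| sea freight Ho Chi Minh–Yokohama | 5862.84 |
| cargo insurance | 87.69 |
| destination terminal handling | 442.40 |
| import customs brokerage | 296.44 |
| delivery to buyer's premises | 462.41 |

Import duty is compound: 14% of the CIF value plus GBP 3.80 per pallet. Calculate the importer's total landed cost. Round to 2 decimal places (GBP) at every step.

FOB: the seller bears costs until goods are on board at the origin port; the buyer bears freight, insurance and all costs thereafter.
Already in the invoice (seller's account under FOB): inland to port, export clearance — exclude.
CIF value = FOB price + freight + insurance = 316146.72 + 5862.84 + 87.69 = 322097.25
Ad valorem component: 322097.25 × 14% = 45093.62
Specific component: 15561 × 3.80 = 59131.80
Import duty = 45093.62 + 59131.80 = 104225.42
Buyer bears: freight 5862.84 + insurance 87.69 + destination terminal 442.40 + brokerage 296.44 + delivery 462.41 + duty 104225.42 = 111377.20
Landed cost = invoice 316146.72 + 111377.20 = 427523.92

Total landed cost: GBP 427523.92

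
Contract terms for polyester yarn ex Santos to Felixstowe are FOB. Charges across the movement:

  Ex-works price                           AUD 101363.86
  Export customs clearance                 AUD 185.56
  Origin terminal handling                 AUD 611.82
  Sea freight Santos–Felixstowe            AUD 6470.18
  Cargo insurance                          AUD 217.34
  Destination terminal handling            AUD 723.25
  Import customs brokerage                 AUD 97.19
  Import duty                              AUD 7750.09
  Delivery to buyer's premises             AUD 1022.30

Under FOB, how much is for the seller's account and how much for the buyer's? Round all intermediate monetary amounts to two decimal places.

FOB: the seller bears costs until goods are on board at the origin port; the buyer bears freight, insurance and all costs thereafter.
Seller's account: goods 101363.86 + export clearance 185.56 + origin terminal 611.82 = 102161.24
Buyer's account: freight 6470.18 + insurance 217.34 + destination terminal 723.25 + brokerage 97.19 + duty 7750.09 + delivery 1022.30 = 16280.35

Seller: AUD 102161.24; buyer: AUD 16280.35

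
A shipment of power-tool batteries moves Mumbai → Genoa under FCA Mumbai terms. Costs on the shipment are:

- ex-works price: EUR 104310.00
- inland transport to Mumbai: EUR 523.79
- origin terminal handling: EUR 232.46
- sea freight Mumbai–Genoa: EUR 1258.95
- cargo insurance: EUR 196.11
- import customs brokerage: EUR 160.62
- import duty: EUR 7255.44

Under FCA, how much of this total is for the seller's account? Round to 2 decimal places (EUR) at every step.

Seller's account: EUR 104833.79

FCA: the seller delivers export-cleared goods to the carrier; the buyer bears costs from that point.
Seller's account: goods 104310.00 + inland to port 523.79 = 104833.79
Buyer's account: origin terminal 232.46 + freight 1258.95 + insurance 196.11 + brokerage 160.62 + duty 7255.44 = 9103.58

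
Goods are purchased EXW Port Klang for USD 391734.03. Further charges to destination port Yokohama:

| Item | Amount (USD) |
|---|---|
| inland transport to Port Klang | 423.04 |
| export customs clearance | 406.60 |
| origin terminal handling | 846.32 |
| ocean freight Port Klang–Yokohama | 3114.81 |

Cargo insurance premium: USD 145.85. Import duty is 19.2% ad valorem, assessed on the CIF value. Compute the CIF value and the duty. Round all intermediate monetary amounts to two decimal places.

CIF = EXW price + pre-shipment costs + freight + insurance
CIF = 391734.03 + 423.04 + 406.60 + 846.32 + 3114.81 + 145.85 = 396670.65
Import duty = 396670.65 × 19.2% = 76160.76

CIF value: USD 396670.65; import duty: USD 76160.76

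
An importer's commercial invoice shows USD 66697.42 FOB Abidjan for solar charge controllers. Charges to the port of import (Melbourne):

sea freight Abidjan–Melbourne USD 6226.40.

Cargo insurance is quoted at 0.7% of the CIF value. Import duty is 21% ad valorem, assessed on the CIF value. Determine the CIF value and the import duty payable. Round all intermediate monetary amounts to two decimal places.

Let C be the CIF value. C = FOB price + freight + 0.7% × C
C − 0.7% × C = 66697.42 + 6226.40
0.993 × C = 72923.82
C = 72923.82 / 0.993 = 73437.89
Insurance premium = 0.7% × 73437.89 = 514.07
Import duty = 73437.89 × 21% = 15421.96

CIF value: USD 73437.89; import duty: USD 15421.96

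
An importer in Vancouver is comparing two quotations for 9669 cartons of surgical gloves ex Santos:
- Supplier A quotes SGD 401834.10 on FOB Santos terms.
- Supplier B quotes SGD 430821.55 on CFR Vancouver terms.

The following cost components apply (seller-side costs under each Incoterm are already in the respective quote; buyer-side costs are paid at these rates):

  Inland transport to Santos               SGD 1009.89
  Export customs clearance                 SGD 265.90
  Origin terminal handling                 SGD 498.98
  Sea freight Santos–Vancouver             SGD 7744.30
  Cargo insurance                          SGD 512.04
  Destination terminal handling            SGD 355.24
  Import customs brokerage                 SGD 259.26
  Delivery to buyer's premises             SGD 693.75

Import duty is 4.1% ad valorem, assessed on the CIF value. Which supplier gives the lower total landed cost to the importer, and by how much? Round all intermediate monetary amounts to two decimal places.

Supplier A (FOB):
CIF value = FOB price + freight + insurance = 401834.10 + 7744.30 + 512.04 = 410090.44
Import duty = 410090.44 × 4.1% = 16813.71
Buyer bears (A): 7744.30 + 512.04 + 355.24 + 259.26 + 693.75 = 9564.59
Landed cost (A) = invoice 401834.10 + 9564.59 + duty 16813.71 = 428212.40
Supplier B (CFR):
CIF value = CFR price + insurance = 430821.55 + 512.04 = 431333.59
Import duty = 431333.59 × 4.1% = 17684.68
Buyer bears (B): 512.04 + 355.24 + 259.26 + 693.75 = 1820.29
Landed cost (B) = invoice 430821.55 + 1820.29 + duty 17684.68 = 450326.52
Difference = |428212.40 − 450326.52| = 22114.12

Supplier A is cheaper by SGD 22114.12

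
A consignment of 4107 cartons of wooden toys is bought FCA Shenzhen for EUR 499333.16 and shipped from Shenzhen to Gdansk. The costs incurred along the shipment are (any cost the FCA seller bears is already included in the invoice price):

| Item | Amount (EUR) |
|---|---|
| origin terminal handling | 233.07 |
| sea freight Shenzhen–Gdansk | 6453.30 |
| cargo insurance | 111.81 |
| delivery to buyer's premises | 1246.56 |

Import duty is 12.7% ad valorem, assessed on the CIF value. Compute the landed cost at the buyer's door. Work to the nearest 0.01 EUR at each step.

FCA: the seller delivers export-cleared goods to the carrier; the buyer bears costs from that point.
CIF value = FCA price + origin terminal + freight + insurance = 499333.16 + 233.07 + 6453.30 + 111.81 = 506131.34
Import duty = 506131.34 × 12.7% = 64278.68
Buyer bears: origin terminal 233.07 + freight 6453.30 + insurance 111.81 + delivery 1246.56 + duty 64278.68 = 72323.42
Landed cost = invoice 499333.16 + 72323.42 = 571656.58

Total landed cost: EUR 571656.58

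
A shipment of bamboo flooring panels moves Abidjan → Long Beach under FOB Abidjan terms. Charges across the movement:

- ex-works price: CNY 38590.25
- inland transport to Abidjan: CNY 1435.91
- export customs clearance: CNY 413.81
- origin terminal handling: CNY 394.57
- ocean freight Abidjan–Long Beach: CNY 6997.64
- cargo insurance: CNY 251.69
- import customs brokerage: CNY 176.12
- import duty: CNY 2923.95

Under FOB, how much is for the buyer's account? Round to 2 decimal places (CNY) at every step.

Buyer's account: CNY 10349.40

FOB: the seller bears costs until goods are on board at the origin port; the buyer bears freight, insurance and all costs thereafter.
Seller's account: goods 38590.25 + inland to port 1435.91 + export clearance 413.81 + origin terminal 394.57 = 40834.54
Buyer's account: freight 6997.64 + insurance 251.69 + brokerage 176.12 + duty 2923.95 = 10349.40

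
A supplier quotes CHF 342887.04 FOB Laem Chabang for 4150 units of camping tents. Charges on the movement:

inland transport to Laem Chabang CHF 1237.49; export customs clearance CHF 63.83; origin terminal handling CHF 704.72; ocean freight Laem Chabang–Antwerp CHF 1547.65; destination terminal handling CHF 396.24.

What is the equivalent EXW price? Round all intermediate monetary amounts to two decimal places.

EXW price: CHF 340881.00

Not relevant to the conversion: destination terminal, freight — on the buyer under both terms; not part of either seller's price.
From FOB to EXW, the seller no longer bears: inland to port, export clearance, origin terminal.
EXW price = 342887.04 − 1237.49 − 63.83 − 704.72 = 340881.00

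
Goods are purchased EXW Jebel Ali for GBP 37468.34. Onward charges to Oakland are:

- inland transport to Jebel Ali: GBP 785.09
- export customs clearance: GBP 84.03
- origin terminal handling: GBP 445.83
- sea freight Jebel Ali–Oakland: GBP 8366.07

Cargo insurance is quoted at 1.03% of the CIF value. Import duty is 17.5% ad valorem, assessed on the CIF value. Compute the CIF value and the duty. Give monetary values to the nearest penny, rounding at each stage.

Let C be the CIF value. C = EXW price + pre-shipment costs + freight + 1.03% × C
C − 1.03% × C = 37468.34 + 785.09 + 84.03 + 445.83 + 8366.07
0.9897 × C = 47149.36
C = 47149.36 / 0.9897 = 47640.05
Insurance premium = 1.03% × 47640.05 = 490.69
Import duty = 47640.05 × 17.5% = 8337.01

CIF value: GBP 47640.05; import duty: GBP 8337.01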